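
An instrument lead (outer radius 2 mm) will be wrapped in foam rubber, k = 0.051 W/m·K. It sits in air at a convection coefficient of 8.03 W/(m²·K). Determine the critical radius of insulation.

r_cr ≈ 6.35 mm

For a cylinder r_cr = k/h = 0.051/8.03
r_cr = 6.35 mm; since the bare radius (2 mm) is below r_cr, adding a thin layer of insulation will *increase* heat loss.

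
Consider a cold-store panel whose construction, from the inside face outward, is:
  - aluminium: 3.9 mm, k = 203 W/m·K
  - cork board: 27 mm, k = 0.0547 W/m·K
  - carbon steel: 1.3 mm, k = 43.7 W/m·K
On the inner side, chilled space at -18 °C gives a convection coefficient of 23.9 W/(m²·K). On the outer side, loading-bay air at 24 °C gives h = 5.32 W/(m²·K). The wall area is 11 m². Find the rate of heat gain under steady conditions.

Series thermal resistances:
R_inner film = 1/(h_i·A) = 1/(23.9×11) = 0.003804 K/W
R_aluminium = L/(kA) = 0.0039/(203×11) = 1.747×10^-6 K/W
R_cork board = L/(kA) = 0.027/(0.0547×11) = 0.04487 K/W
R_carbon steel = L/(kA) = 0.0013/(43.7×11) = 2.704×10^-6 K/W
R_outer film = 1/(h_o·A) = 1/(5.32×11) = 0.01709 K/W
R_total = 0.06577 K/W
Q = ΔT / R_total = 42 / 0.06577

Q ≈ 639 W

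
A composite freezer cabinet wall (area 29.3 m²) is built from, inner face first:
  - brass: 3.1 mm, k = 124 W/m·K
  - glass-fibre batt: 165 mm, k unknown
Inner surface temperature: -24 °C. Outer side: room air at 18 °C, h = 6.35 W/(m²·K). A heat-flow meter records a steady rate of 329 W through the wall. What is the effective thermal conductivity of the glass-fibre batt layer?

k ≈ 0.0461 W/(m·K)

Using the resistance-network approach (series):
R_brass = L/(kA) = 0.0031/(124×29.3) = 8.532×10^-7 K/W
R_outer film = 1/(h_o·A) = 1/(6.35×29.3) = 0.005375 K/W
Sum of known resistances R_other = 0.005376 K/W
Total R = ΔT/Q = 42/329 = 0.1277 K/W
R_glass-fibre batt = R_total − R_other = 0.1223 K/W
k = L/(R·A) = 0.165/(0.1223×29.3)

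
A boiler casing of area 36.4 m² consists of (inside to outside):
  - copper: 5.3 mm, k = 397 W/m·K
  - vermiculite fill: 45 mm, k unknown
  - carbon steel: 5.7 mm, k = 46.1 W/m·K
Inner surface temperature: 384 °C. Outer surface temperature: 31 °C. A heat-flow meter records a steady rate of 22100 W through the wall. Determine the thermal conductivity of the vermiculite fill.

k ≈ 0.0774 W/(m·K)

Model the wall as resistances in series:
R_copper = L/(kA) = 0.0053/(397×36.4) = 3.668×10^-7 K/W
R_carbon steel = L/(kA) = 0.0057/(46.1×36.4) = 3.397×10^-6 K/W
Sum of known resistances R_other = 3.764×10^-6 K/W
Total R = ΔT/Q = 353/22100 = 0.01597 K/W
R_vermiculite fill = R_total − R_other = 0.01597 K/W
k = L/(R·A) = 0.045/(0.01597×36.4)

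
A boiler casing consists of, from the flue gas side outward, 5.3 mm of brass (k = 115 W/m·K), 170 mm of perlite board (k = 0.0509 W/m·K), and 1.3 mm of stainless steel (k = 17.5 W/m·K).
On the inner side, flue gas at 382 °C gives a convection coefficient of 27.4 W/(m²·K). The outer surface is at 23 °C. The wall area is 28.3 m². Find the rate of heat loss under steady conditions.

Series thermal resistances:
R_inner film = 1/(h_i·A) = 1/(27.4×28.3) = 0.00129 K/W
R_brass = L/(kA) = 0.0053/(115×28.3) = 1.629×10^-6 K/W
R_perlite board = L/(kA) = 0.17/(0.0509×28.3) = 0.118 K/W
R_stainless steel = L/(kA) = 0.0013/(17.5×28.3) = 2.625×10^-6 K/W
R_total = 0.1193 K/W
Q = ΔT / R_total = 359 / 0.1193

Q ≈ 3010 W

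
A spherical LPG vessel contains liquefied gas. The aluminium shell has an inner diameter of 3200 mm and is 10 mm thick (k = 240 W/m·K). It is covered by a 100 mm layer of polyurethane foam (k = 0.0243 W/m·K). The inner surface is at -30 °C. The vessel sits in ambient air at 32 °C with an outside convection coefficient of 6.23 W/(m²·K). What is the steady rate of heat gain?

Q ≈ 503 W

For a spherical shell R = (1/r₁ − 1/r₂)/(4πk); film R = 1/(h·4πr²). In series:
R_aluminium shell = (1/1.6 − 1/1.61)/(4π×240) = 1.287×10^-6 K/W
R_polyurethane foam = (1/1.61 − 1/1.71)/(4π×0.0243) = 0.1189 K/W
R_outer film = 1/(h·4πr_o²) = 1/(6.23×4π×1.71²) = 0.004368 K/W
R_total = 0.1233 K/W
Q = ΔT/R_total = 62/0.1233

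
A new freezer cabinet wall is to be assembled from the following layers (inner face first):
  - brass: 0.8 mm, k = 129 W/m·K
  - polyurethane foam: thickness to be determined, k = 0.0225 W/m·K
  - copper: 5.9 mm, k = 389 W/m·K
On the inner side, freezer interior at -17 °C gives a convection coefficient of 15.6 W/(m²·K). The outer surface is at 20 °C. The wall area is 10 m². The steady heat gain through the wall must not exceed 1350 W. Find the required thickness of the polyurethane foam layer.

Treating each layer as a thermal resistance in series:
R_inner film = 1/(h_i·A) = 1/(15.6×10) = 0.00641 K/W
R_brass = L/(kA) = 0.0008/(129×10) = 6.202×10^-7 K/W
R_copper = L/(kA) = 0.0059/(389×10) = 1.517×10^-6 K/W
Sum of the known resistances R_other = 0.006412 K/W
Required total resistance R_tot = ΔT/Q_allow = 37/1350 = 0.02741 K/W
R_polyurethane foam = R_tot − R_other = 0.021 K/W
L = R·k·A = 0.021×0.0225×10

L ≈ 4.72 mm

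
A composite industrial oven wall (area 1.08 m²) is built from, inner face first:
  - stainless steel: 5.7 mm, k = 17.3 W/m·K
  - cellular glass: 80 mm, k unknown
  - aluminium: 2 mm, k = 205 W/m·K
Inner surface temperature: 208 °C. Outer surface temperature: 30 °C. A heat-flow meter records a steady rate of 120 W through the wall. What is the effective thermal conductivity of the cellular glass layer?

k ≈ 0.0499 W/(m·K)

Model the wall as resistances in series:
R_stainless steel = L/(kA) = 0.0057/(17.3×1.08) = 3.051×10^-4 K/W
R_aluminium = L/(kA) = 0.002/(205×1.08) = 9.033×10^-6 K/W
Sum of known resistances R_other = 3.141×10^-4 K/W
Total R = ΔT/Q = 178/120 = 1.483 K/W
R_cellular glass = R_total − R_other = 1.483 K/W
k = L/(R·A) = 0.08/(1.483×1.08)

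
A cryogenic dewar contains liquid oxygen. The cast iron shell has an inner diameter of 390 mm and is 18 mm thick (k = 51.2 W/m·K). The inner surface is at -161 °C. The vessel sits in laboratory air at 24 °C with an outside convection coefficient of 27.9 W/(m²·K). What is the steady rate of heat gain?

Radial (spherical) resistances in series:
R_cast iron shell = (1/0.195 − 1/0.213)/(4π×51.2) = 6.736×10^-4 K/W
R_outer film = 1/(h·4πr_o²) = 1/(27.9×4π×0.213²) = 0.06287 K/W
R_total = 0.06354 K/W
Q = ΔT/R_total = 185/0.06354

Q ≈ 2910 W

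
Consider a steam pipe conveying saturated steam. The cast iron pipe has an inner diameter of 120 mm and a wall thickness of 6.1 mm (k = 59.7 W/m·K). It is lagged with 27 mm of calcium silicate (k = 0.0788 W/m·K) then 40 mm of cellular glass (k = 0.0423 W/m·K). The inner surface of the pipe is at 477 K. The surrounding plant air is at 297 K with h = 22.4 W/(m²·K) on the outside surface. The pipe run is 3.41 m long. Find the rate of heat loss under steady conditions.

Q ≈ 294 W

For a radial system each layer contributes R = ln(r_out/r_in)/(2πkL); films add R = 1/(hA).
R_cast iron pipe wall = ln(66.1/60)/(2π×59.7×3.41) = 7.57×10^-5 K/W
R_calcium silicate = ln(93.1/66.1)/(2π×0.0788×3.41) = 0.2029 K/W
R_cellular glass = ln(133.1/93.1)/(2π×0.0423×3.41) = 0.3944 K/W
R_outer film = 1/(h_o·2πr_oL) = 1/(22.4×2π×0.1331×3.41) = 0.01565 K/W
R_total = 0.613 K/W
Q = ΔT/R_total = 180/0.613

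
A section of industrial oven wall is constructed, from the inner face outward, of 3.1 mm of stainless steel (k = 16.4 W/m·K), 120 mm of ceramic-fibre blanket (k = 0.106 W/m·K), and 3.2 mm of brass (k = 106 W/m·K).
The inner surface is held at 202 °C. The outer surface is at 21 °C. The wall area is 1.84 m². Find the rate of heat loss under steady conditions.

Thermal resistances in series:
R_stainless steel = L/(kA) = 0.0031/(16.4×1.84) = 1.027×10^-4 K/W
R_ceramic-fibre blanket = L/(kA) = 0.12/(0.106×1.84) = 0.6153 K/W
R_brass = L/(kA) = 0.0032/(106×1.84) = 1.641×10^-5 K/W
R_total = 0.6154 K/W
Q = ΔT / R_total = 181 / 0.6154

Q ≈ 294 W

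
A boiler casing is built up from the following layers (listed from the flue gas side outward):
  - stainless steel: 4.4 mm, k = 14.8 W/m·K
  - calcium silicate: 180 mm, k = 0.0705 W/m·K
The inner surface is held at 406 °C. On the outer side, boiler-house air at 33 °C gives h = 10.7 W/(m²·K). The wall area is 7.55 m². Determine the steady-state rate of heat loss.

Treating each layer as a thermal resistance in series:
R_stainless steel = L/(kA) = 0.0044/(14.8×7.55) = 3.938×10^-5 K/W
R_calcium silicate = L/(kA) = 0.18/(0.0705×7.55) = 0.3382 K/W
R_outer film = 1/(h_o·A) = 1/(10.7×7.55) = 0.01238 K/W
R_total = 0.3506 K/W
Q = ΔT / R_total = 373 / 0.3506

Q ≈ 1060 W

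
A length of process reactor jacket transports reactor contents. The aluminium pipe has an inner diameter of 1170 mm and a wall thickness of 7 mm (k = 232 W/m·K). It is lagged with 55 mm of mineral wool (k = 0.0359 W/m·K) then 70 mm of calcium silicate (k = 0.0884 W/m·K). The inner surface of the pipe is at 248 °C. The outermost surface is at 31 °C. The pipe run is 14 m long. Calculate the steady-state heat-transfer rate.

Q ≈ 5250 W

Per-layer cylindrical resistances, series-summed:
R_aluminium pipe wall = ln(592/585)/(2π×232×14) = 5.829×10^-7 K/W
R_mineral wool = ln(647/592)/(2π×0.0359×14) = 0.02813 K/W
R_calcium silicate = ln(717/647)/(2π×0.0884×14) = 0.01321 K/W
R_total = 0.04134 K/W
Q = ΔT/R_total = 217/0.04134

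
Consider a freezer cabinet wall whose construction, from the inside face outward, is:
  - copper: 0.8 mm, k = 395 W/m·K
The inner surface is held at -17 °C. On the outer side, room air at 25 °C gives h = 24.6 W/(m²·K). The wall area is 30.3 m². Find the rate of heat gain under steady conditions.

Q ≈ 31300 W

Thermal resistances in series:
R_copper = L/(kA) = 0.0008/(395×30.3) = 6.684×10^-8 K/W
R_outer film = 1/(h_o·A) = 1/(24.6×30.3) = 0.001342 K/W
R_total = 0.001342 K/W
Q = ΔT / R_total = 42 / 0.001342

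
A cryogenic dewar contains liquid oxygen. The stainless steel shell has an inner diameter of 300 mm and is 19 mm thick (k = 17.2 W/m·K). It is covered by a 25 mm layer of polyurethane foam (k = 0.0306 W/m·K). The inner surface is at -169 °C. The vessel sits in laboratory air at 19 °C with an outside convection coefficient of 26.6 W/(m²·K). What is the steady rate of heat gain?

Q ≈ 91 W

Spherical conduction: R = (1/r_in − 1/r_out)/(4πk) per layer; series-sum.
R_stainless steel shell = (1/0.15 − 1/0.169)/(4π×17.2) = 0.003468 K/W
R_polyurethane foam = (1/0.169 − 1/0.194)/(4π×0.0306) = 1.983 K/W
R_outer film = 1/(h·4πr_o²) = 1/(26.6×4π×0.194²) = 0.07949 K/W
R_total = 2.066 K/W
Q = ΔT/R_total = 188/2.066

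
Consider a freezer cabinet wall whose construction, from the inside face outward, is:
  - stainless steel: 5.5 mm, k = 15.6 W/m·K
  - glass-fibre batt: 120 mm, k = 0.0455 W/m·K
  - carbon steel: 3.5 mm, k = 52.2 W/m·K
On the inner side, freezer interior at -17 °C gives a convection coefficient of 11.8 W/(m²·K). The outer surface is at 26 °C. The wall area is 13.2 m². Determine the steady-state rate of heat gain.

Q ≈ 208 W

Treating each layer as a thermal resistance in series:
R_inner film = 1/(h_i·A) = 1/(11.8×13.2) = 0.00642 K/W
R_stainless steel = L/(kA) = 0.0055/(15.6×13.2) = 2.671×10^-5 K/W
R_glass-fibre batt = L/(kA) = 0.12/(0.0455×13.2) = 0.1998 K/W
R_carbon steel = L/(kA) = 0.0035/(52.2×13.2) = 5.08×10^-6 K/W
R_total = 0.2063 K/W
Q = ΔT / R_total = 43 / 0.2063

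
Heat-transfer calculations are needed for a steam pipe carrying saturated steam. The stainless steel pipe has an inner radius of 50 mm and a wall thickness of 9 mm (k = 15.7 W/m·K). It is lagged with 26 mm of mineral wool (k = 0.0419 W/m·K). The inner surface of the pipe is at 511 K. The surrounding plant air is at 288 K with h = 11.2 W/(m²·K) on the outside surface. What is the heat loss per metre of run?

q′ ≈ 143 W/m

Radial resistances (cylindrical: R_cond = ln(r_o/r_i)/(2πkL), R_conv = 1/(h·2πrL)):
R_stainless steel pipe wall = ln(59/50)/(2π×15.7×1) = 0.001678 K/W
R_mineral wool = ln(85/59)/(2π×0.0419×1) = 1.387 K/W
R_outer film = 1/(h_o·2πr_oL) = 1/(11.2×2π×0.085×1) = 0.1672 K/W
R_total = 1.556 K/W
Q = ΔT/R_total = 223/1.556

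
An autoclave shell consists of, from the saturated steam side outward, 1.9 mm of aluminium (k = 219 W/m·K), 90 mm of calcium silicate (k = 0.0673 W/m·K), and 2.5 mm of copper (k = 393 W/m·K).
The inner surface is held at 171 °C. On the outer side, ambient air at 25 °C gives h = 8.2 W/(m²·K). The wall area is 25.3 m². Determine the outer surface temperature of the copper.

Using the resistance-network approach (series):
R_aluminium = L/(kA) = 0.0019/(219×25.3) = 3.429×10^-7 K/W
R_calcium silicate = L/(kA) = 0.09/(0.0673×25.3) = 0.05286 K/W
R_copper = L/(kA) = 0.0025/(393×25.3) = 2.514×10^-7 K/W
R_outer film = 1/(h_o·A) = 1/(8.2×25.3) = 0.00482 K/W
R_total = 0.05768 K/W;  Q = ΔT/R_total = 146/0.05768 = 2531 W
T_interface = T_inner − Q·ΣR(inner→interface) = 171 − 2530×0.05286

T ≈ 37.2 °C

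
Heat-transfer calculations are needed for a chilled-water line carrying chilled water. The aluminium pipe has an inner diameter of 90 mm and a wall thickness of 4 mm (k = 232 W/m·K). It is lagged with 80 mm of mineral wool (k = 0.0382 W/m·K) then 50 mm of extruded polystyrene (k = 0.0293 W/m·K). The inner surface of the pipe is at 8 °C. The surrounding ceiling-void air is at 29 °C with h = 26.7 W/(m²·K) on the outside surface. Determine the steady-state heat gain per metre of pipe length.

Treating each annulus and film as a series resistance:
R_aluminium pipe wall = ln(49/45)/(2π×232×1) = 5.842×10^-5 K/W
R_mineral wool = ln(129/49)/(2π×0.0382×1) = 4.033 K/W
R_extruded polystyrene = ln(179/129)/(2π×0.0293×1) = 1.779 K/W
R_outer film = 1/(h_o·2πr_oL) = 1/(26.7×2π×0.179×1) = 0.0333 K/W
R_total = 5.846 K/W
Q = ΔT/R_total = 21/5.846

q′ ≈ 3.59 W/m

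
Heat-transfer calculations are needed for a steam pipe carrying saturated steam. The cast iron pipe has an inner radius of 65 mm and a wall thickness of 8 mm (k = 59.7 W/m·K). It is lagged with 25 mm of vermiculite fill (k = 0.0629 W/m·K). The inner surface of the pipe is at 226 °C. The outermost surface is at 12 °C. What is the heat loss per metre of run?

Per-layer cylindrical resistances, series-summed:
R_cast iron pipe wall = ln(73/65)/(2π×59.7×1) = 3.094×10^-4 K/W
R_vermiculite fill = ln(98/73)/(2π×0.0629×1) = 0.7452 K/W
R_total = 0.7455 K/W
Q = ΔT/R_total = 214/0.7455

q′ ≈ 287 W/m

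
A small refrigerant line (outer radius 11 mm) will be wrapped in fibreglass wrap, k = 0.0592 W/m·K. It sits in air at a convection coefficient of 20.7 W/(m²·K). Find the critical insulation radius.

r_cr ≈ 2.86 mm

For a cylinder r_cr = k/h = 0.0592/20.7
r_cr = 2.86 mm; since the bare radius (11 mm) is above r_cr, any added insulation will reduce heat loss.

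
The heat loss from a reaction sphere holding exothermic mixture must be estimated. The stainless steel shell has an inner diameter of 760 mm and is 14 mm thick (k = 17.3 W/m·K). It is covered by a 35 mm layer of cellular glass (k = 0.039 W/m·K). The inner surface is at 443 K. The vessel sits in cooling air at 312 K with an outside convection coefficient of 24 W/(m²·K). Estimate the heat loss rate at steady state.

For a spherical shell R = (1/r₁ − 1/r₂)/(4πk); film R = 1/(h·4πr²). In series:
R_stainless steel shell = (1/0.38 − 1/0.394)/(4π×17.3) = 4.301×10^-4 K/W
R_cellular glass = (1/0.394 − 1/0.429)/(4π×0.039) = 0.4225 K/W
R_outer film = 1/(h·4πr_o²) = 1/(24×4π×0.429²) = 0.01802 K/W
R_total = 0.441 K/W
Q = ΔT/R_total = 131/0.441

Q ≈ 297 W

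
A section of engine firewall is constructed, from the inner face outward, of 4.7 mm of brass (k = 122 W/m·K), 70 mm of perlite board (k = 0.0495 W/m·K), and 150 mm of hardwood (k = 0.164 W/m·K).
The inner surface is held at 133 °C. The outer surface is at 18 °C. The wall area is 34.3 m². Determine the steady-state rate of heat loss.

Q ≈ 1690 W

Model the wall as resistances in series:
R_brass = L/(kA) = 0.0047/(122×34.3) = 1.123×10^-6 K/W
R_perlite board = L/(kA) = 0.07/(0.0495×34.3) = 0.04123 K/W
R_hardwood = L/(kA) = 0.15/(0.164×34.3) = 0.02667 K/W
R_total = 0.0679 K/W
Q = ΔT / R_total = 115 / 0.0679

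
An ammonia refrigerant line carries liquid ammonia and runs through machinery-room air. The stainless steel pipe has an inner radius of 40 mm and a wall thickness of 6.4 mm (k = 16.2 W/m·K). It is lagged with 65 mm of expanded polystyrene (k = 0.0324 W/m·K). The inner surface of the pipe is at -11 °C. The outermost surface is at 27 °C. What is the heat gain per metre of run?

q′ ≈ 8.83 W/m

Treating each annulus and film as a series resistance:
R_stainless steel pipe wall = ln(46.4/40)/(2π×16.2×1) = 0.001458 K/W
R_expanded polystyrene = ln(111.4/46.4)/(2π×0.0324×1) = 4.302 K/W
R_total = 4.304 K/W
Q = ΔT/R_total = 38/4.304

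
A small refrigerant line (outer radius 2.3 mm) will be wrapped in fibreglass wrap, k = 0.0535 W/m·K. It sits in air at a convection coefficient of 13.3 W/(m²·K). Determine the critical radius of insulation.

For a cylinder r_cr = k/h = 0.0535/13.3
r_cr = 4.02 mm; since the bare radius (2.3 mm) is below r_cr, adding a thin layer of insulation will *increase* heat loss.

r_cr ≈ 4.02 mm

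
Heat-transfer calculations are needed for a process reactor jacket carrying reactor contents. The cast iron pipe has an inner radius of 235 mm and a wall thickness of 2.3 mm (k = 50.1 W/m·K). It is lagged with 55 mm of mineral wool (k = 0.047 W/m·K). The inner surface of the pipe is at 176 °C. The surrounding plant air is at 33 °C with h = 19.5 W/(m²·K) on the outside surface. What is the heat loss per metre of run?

Radial resistances (cylindrical: R_cond = ln(r_o/r_i)/(2πkL), R_conv = 1/(h·2πrL)):
R_cast iron pipe wall = ln(237.3/235)/(2π×50.1×1) = 3.094×10^-5 K/W
R_mineral wool = ln(292.3/237.3)/(2π×0.047×1) = 0.7059 K/W
R_outer film = 1/(h_o·2πr_oL) = 1/(19.5×2π×0.2923×1) = 0.02792 K/W
R_total = 0.7338 K/W
Q = ΔT/R_total = 143/0.7338

q′ ≈ 195 W/m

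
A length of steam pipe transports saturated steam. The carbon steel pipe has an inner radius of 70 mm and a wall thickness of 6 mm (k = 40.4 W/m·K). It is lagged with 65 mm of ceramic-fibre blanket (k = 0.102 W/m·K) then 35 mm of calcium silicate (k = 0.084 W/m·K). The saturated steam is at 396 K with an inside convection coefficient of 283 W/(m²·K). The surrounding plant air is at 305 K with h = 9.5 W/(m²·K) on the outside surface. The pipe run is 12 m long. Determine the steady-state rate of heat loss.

Q ≈ 734 W

For a radial system each layer contributes R = ln(r_out/r_in)/(2πkL); films add R = 1/(hA).
R_inner film = 1/(h_i·2πr₁L) = 1/(283×2π×0.07×12) = 6.695×10^-4 K/W
R_carbon steel pipe wall = ln(76/70)/(2π×40.4×12) = 2.7×10^-5 K/W
R_ceramic-fibre blanket = ln(141/76)/(2π×0.102×12) = 0.08036 K/W
R_calcium silicate = ln(176/141)/(2π×0.084×12) = 0.03501 K/W
R_outer film = 1/(h_o·2πr_oL) = 1/(9.5×2π×0.176×12) = 0.007932 K/W
R_total = 0.124 K/W
Q = ΔT/R_total = 91/0.124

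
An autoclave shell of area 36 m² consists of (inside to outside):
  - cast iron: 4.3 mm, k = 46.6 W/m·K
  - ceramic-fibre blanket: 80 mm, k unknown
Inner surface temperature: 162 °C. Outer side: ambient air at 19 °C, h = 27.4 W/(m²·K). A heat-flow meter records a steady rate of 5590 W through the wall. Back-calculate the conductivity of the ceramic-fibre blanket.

k ≈ 0.0905 W/(m·K)

Series thermal resistances:
R_cast iron = L/(kA) = 0.0043/(46.6×36) = 2.563×10^-6 K/W
R_outer film = 1/(h_o·A) = 1/(27.4×36) = 0.001014 K/W
Sum of known resistances R_other = 0.001016 K/W
Total R = ΔT/Q = 143/5590 = 0.02558 K/W
R_ceramic-fibre blanket = R_total − R_other = 0.02457 K/W
k = L/(R·A) = 0.08/(0.02457×36)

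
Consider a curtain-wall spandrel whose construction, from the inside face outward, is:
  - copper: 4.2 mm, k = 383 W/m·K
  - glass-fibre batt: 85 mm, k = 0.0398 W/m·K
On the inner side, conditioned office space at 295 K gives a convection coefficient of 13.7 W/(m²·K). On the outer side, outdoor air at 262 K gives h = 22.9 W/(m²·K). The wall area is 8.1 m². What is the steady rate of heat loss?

Treating each layer as a thermal resistance in series:
R_inner film = 1/(h_i·A) = 1/(13.7×8.1) = 0.009011 K/W
R_copper = L/(kA) = 0.0042/(383×8.1) = 1.354×10^-6 K/W
R_glass-fibre batt = L/(kA) = 0.085/(0.0398×8.1) = 0.2637 K/W
R_outer film = 1/(h_o·A) = 1/(22.9×8.1) = 0.005391 K/W
R_total = 0.2781 K/W
Q = ΔT / R_total = 33 / 0.2781

Q ≈ 119 W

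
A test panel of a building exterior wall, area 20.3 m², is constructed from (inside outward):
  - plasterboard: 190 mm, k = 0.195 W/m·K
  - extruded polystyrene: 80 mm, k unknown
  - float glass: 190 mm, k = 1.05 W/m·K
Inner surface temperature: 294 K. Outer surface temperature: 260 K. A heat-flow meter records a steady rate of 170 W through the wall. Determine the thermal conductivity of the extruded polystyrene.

k ≈ 0.0275 W/(m·K)

Model the wall as resistances in series:
R_plasterboard = L/(kA) = 0.19/(0.195×20.3) = 0.048 K/W
R_float glass = L/(kA) = 0.19/(1.05×20.3) = 0.008914 K/W
Sum of known resistances R_other = 0.05691 K/W
Total R = ΔT/Q = 34/170 = 0.2 K/W
R_extruded polystyrene = R_total − R_other = 0.1431 K/W
k = L/(R·A) = 0.08/(0.1431×20.3)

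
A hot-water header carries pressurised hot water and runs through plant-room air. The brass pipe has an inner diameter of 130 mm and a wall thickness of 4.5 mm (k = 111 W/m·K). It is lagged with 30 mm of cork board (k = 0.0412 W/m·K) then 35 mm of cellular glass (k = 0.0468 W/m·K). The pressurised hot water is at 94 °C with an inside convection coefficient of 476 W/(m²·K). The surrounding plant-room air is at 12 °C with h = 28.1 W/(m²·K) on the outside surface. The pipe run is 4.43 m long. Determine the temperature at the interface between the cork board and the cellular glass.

T ≈ 47.6 °C

Radial resistances (cylindrical: R_cond = ln(r_o/r_i)/(2πkL), R_conv = 1/(h·2πrL)):
R_inner film = 1/(h_i·2πr₁L) = 1/(476×2π×0.065×4.43) = 0.001161 K/W
R_brass pipe wall = ln(69.5/65)/(2π×111×4.43) = 2.167×10^-5 K/W
R_cork board = ln(99.5/69.5)/(2π×0.0412×4.43) = 0.3129 K/W
R_cellular glass = ln(134.5/99.5)/(2π×0.0468×4.43) = 0.2314 K/W
R_outer film = 1/(h_o·2πr_oL) = 1/(28.1×2π×0.1345×4.43) = 0.009506 K/W
R_total = 0.555 K/W
Q = ΔT/R_total = 82/0.555
Q = 148 W
T_interface = T_inner − Q·ΣR(inner→interface) = 94 − 148×0.3141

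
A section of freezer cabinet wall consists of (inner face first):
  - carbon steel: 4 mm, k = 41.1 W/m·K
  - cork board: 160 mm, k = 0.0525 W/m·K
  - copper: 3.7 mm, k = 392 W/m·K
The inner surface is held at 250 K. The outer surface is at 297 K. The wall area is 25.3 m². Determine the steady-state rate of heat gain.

Thermal resistances in series:
R_carbon steel = L/(kA) = 0.004/(41.1×25.3) = 3.847×10^-6 K/W
R_cork board = L/(kA) = 0.16/(0.0525×25.3) = 0.1205 K/W
R_copper = L/(kA) = 0.0037/(392×25.3) = 3.731×10^-7 K/W
R_total = 0.1205 K/W
Q = ΔT / R_total = 47 / 0.1205

Q ≈ 390 W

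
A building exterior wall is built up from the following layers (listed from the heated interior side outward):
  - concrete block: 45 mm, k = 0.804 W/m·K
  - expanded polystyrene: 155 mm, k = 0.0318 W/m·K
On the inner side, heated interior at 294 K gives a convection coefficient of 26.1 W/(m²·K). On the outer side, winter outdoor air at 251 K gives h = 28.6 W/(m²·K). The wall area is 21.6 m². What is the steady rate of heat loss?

Treating each layer as a thermal resistance in series:
R_inner film = 1/(h_i·A) = 1/(26.1×21.6) = 0.001774 K/W
R_concrete block = L/(kA) = 0.045/(0.804×21.6) = 0.002591 K/W
R_expanded polystyrene = L/(kA) = 0.155/(0.0318×21.6) = 0.2257 K/W
R_outer film = 1/(h_o·A) = 1/(28.6×21.6) = 0.001619 K/W
R_total = 0.2316 K/W
Q = ΔT / R_total = 43 / 0.2316

Q ≈ 186 W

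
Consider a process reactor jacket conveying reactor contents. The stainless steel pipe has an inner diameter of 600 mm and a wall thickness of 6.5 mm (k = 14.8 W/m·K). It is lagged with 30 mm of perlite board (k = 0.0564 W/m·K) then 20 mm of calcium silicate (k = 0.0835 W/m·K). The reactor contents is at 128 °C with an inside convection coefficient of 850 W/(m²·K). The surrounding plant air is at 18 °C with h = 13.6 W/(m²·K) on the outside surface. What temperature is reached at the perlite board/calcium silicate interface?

T ≈ 56.6 °C

Treating each annulus and film as a series resistance:
R_inner film = 1/(h_i·2πr₁L) = 1/(850×2π×0.3×1) = 6.241×10^-4 K/W
R_stainless steel pipe wall = ln(306.5/300)/(2π×14.8×1) = 2.305×10^-4 K/W
R_perlite board = ln(336.5/306.5)/(2π×0.0564×1) = 0.2635 K/W
R_calcium silicate = ln(356.5/336.5)/(2π×0.0835×1) = 0.11 K/W
R_outer film = 1/(h_o·2πr_oL) = 1/(13.6×2π×0.3565×1) = 0.03283 K/W
R_total = 0.4072 K/W
Q = ΔT/R_total = 110/0.4072
Q = 270 W/m
T_interface = T_inner − Q·ΣR(inner→interface) = 128 − 270×0.2644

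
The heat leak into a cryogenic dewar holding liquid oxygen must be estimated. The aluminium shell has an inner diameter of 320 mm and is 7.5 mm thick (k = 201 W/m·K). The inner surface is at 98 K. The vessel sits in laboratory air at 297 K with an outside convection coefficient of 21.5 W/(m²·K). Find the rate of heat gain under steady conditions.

Each spherical layer contributes R = (1/r_i − 1/r_o)/(4πk):
R_aluminium shell = (1/0.16 − 1/0.1675)/(4π×201) = 1.108×10^-4 K/W
R_outer film = 1/(h·4πr_o²) = 1/(21.5×4π×0.1675²) = 0.1319 K/W
R_total = 0.132 K/W
Q = ΔT/R_total = 199/0.132

Q ≈ 1510 W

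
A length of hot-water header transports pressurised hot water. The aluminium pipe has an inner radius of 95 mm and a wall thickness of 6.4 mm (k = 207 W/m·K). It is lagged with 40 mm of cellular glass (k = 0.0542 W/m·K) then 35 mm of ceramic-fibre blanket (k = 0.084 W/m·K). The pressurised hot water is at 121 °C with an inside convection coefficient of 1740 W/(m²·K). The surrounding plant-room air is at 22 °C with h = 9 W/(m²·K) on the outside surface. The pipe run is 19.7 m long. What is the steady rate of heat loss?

Per-layer cylindrical resistances, series-summed:
R_inner film = 1/(h_i·2πr₁L) = 1/(1740×2π×0.095×19.7) = 4.887×10^-5 K/W
R_aluminium pipe wall = ln(101.4/95)/(2π×207×19.7) = 2.545×10^-6 K/W
R_cellular glass = ln(141.4/101.4)/(2π×0.0542×19.7) = 0.04956 K/W
R_ceramic-fibre blanket = ln(176.4/141.4)/(2π×0.084×19.7) = 0.02127 K/W
R_outer film = 1/(h_o·2πr_oL) = 1/(9×2π×0.1764×19.7) = 0.005089 K/W
R_total = 0.07598 K/W
Q = ΔT/R_total = 99/0.07598

Q ≈ 1300 W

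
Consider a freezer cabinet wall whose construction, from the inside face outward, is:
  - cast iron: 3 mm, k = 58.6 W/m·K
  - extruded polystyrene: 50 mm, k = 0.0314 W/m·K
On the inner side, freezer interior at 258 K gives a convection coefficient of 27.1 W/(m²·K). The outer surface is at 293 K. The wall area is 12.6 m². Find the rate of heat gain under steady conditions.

Using the resistance-network approach (series):
R_inner film = 1/(h_i·A) = 1/(27.1×12.6) = 0.002929 K/W
R_cast iron = L/(kA) = 0.003/(58.6×12.6) = 4.063×10^-6 K/W
R_extruded polystyrene = L/(kA) = 0.05/(0.0314×12.6) = 0.1264 K/W
R_total = 0.1293 K/W
Q = ΔT / R_total = 35 / 0.1293

Q ≈ 271 W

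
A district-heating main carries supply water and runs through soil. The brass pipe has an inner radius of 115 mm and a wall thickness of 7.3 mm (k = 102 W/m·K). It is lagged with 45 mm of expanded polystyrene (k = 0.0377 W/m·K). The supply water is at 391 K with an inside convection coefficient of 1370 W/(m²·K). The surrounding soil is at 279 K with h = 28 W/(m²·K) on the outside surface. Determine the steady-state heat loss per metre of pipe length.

q′ ≈ 82.5 W/m

Cylindrical conduction, so R = ln(r₂/r₁)/(2πkL) per layer, in series:
R_inner film = 1/(h_i·2πr₁L) = 1/(1370×2π×0.115×1) = 0.00101 K/W
R_brass pipe wall = ln(122.3/115)/(2π×102×1) = 9.603×10^-5 K/W
R_expanded polystyrene = ln(167.3/122.3)/(2π×0.0377×1) = 1.323 K/W
R_outer film = 1/(h_o·2πr_oL) = 1/(28×2π×0.1673×1) = 0.03398 K/W
R_total = 1.358 K/W
Q = ΔT/R_total = 112/1.358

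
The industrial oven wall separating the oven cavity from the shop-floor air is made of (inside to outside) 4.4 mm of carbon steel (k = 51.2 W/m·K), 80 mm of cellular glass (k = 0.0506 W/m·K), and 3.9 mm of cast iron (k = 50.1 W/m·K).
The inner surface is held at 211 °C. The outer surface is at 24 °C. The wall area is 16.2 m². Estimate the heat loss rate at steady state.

Thermal resistances in series:
R_carbon steel = L/(kA) = 0.0044/(51.2×16.2) = 5.305×10^-6 K/W
R_cellular glass = L/(kA) = 0.08/(0.0506×16.2) = 0.09759 K/W
R_cast iron = L/(kA) = 0.0039/(50.1×16.2) = 4.805×10^-6 K/W
R_total = 0.0976 K/W
Q = ΔT / R_total = 187 / 0.0976

Q ≈ 1920 W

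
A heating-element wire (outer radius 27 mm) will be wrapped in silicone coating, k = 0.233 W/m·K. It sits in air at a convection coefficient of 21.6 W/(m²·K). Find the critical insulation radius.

For a cylinder r_cr = k/h = 0.233/21.6
r_cr = 10.8 mm; since the bare radius (27 mm) is above r_cr, any added insulation will reduce heat loss.

r_cr ≈ 10.8 mm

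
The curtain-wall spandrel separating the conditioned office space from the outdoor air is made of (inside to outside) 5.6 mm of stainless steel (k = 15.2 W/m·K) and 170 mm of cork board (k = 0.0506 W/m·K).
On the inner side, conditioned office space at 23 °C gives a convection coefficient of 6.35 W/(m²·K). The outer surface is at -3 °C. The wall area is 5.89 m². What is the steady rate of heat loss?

Q ≈ 43.5 W

Using the resistance-network approach (series):
R_inner film = 1/(h_i·A) = 1/(6.35×5.89) = 0.02674 K/W
R_stainless steel = L/(kA) = 0.0056/(15.2×5.89) = 6.255×10^-5 K/W
R_cork board = L/(kA) = 0.17/(0.0506×5.89) = 0.5704 K/W
R_total = 0.5972 K/W
Q = ΔT / R_total = 26 / 0.5972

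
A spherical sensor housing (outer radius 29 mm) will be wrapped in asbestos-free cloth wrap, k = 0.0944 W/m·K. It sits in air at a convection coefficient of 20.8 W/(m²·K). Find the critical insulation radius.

r_cr ≈ 9.08 mm

For a sphere r_cr = 2k/h = 2×0.0944/20.8
r_cr = 9.08 mm; since the bare radius (29 mm) is above r_cr, any added insulation will reduce heat loss.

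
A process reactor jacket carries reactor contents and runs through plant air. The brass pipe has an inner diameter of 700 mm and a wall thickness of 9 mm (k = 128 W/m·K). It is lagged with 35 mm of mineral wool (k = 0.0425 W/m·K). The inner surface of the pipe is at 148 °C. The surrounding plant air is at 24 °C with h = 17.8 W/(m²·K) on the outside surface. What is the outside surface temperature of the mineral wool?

T ≈ 31.6 °C

Treating each annulus and film as a series resistance:
R_brass pipe wall = ln(359/350)/(2π×128×1) = 3.157×10^-5 K/W
R_mineral wool = ln(394/359)/(2π×0.0425×1) = 0.3484 K/W
R_outer film = 1/(h_o·2πr_oL) = 1/(17.8×2π×0.394×1) = 0.02269 K/W
R_total = 0.3711 K/W
Q = ΔT/R_total = 124/0.3711
Q = 334 W/m
T_interface = T_inner − Q·ΣR(inner→interface) = 148 − 334×0.3484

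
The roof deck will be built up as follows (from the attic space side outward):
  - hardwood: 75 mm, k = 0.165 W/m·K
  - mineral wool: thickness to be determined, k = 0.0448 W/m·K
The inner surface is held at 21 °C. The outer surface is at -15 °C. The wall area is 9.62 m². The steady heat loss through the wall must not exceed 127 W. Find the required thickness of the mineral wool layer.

Treating each layer as a thermal resistance in series:
R_hardwood = L/(kA) = 0.075/(0.165×9.62) = 0.04725 K/W
Sum of the known resistances R_other = 0.04725 K/W
Required total resistance R_tot = ΔT/Q_allow = 36/127 = 0.2835 K/W
R_mineral wool = R_tot − R_other = 0.2362 K/W
L = R·k·A = 0.2362×0.0448×9.62

L ≈ 102 mm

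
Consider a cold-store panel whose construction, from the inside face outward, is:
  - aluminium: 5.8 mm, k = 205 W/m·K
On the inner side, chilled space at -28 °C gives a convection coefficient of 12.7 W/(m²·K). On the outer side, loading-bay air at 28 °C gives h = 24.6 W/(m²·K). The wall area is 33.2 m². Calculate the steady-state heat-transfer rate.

Q ≈ 15600 W

Thermal resistances in series:
R_inner film = 1/(h_i·A) = 1/(12.7×33.2) = 0.002372 K/W
R_aluminium = L/(kA) = 0.0058/(205×33.2) = 8.522×10^-7 K/W
R_outer film = 1/(h_o·A) = 1/(24.6×33.2) = 0.001224 K/W
R_total = 0.003597 K/W
Q = ΔT / R_total = 56 / 0.003597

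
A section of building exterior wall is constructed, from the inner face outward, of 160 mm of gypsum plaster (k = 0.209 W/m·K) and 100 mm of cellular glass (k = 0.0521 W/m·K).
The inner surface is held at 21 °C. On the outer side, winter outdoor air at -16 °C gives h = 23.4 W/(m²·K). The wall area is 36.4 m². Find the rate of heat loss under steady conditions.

Model the wall as resistances in series:
R_gypsum plaster = L/(kA) = 0.16/(0.209×36.4) = 0.02103 K/W
R_cellular glass = L/(kA) = 0.1/(0.0521×36.4) = 0.05273 K/W
R_outer film = 1/(h_o·A) = 1/(23.4×36.4) = 0.001174 K/W
R_total = 0.07494 K/W
Q = ΔT / R_total = 37 / 0.07494

Q ≈ 494 W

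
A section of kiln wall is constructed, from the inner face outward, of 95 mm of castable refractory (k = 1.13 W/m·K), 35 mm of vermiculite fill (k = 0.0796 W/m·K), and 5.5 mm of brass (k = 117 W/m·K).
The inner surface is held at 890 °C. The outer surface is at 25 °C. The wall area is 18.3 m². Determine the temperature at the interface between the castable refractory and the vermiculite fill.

T ≈ 751 °C

Model the wall as resistances in series:
R_castable refractory = L/(kA) = 0.095/(1.13×18.3) = 0.004594 K/W
R_vermiculite fill = L/(kA) = 0.035/(0.0796×18.3) = 0.02403 K/W
R_brass = L/(kA) = 0.0055/(117×18.3) = 2.569×10^-6 K/W
R_total = 0.02862 K/W;  Q = ΔT/R_total = 865/0.02862 = 30220 W
T_interface = T_inner − Q·ΣR(inner→interface) = 890 − 30200×0.004594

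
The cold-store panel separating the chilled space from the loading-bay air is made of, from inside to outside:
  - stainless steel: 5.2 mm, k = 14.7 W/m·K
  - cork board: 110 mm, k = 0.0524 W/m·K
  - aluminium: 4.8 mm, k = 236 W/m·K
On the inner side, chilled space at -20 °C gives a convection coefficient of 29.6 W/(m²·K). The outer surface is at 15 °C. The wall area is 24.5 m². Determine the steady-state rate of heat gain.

Q ≈ 402 W

Using the resistance-network approach (series):
R_inner film = 1/(h_i·A) = 1/(29.6×24.5) = 0.001379 K/W
R_stainless steel = L/(kA) = 0.0052/(14.7×24.5) = 1.444×10^-5 K/W
R_cork board = L/(kA) = 0.11/(0.0524×24.5) = 0.08568 K/W
R_aluminium = L/(kA) = 0.0048/(236×24.5) = 8.302×10^-7 K/W
R_total = 0.08708 K/W
Q = ΔT / R_total = 35 / 0.08708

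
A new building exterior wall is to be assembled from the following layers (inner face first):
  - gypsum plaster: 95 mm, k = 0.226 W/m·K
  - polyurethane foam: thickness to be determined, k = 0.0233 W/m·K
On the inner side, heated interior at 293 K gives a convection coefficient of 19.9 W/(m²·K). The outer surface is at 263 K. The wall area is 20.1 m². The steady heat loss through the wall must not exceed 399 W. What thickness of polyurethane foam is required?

L ≈ 24.2 mm

Series thermal resistances:
R_inner film = 1/(h_i·A) = 1/(19.9×20.1) = 0.0025 K/W
R_gypsum plaster = L/(kA) = 0.095/(0.226×20.1) = 0.02091 K/W
Sum of the known resistances R_other = 0.02341 K/W
Required total resistance R_tot = ΔT/Q_allow = 30/399 = 0.07519 K/W
R_polyurethane foam = R_tot − R_other = 0.05177 K/W
L = R·k·A = 0.05177×0.0233×20.1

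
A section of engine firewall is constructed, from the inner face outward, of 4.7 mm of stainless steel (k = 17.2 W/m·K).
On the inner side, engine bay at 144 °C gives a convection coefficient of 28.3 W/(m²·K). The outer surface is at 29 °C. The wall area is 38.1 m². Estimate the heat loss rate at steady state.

Q ≈ 123000 W

Series thermal resistances:
R_inner film = 1/(h_i·A) = 1/(28.3×38.1) = 9.274×10^-4 K/W
R_stainless steel = L/(kA) = 0.0047/(17.2×38.1) = 7.172×10^-6 K/W
R_total = 9.346×10^-4 K/W
Q = ΔT / R_total = 115 / 9.346×10^-4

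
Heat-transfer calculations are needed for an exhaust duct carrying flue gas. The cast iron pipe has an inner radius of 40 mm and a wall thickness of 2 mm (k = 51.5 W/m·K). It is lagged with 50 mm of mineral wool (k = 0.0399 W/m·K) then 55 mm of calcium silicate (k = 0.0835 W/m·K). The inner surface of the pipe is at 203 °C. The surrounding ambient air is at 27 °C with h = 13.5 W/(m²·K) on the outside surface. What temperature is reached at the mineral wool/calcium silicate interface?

T ≈ 68.8 °C

Treating each annulus and film as a series resistance:
R_cast iron pipe wall = ln(42/40)/(2π×51.5×1) = 1.508×10^-4 K/W
R_mineral wool = ln(92/42)/(2π×0.0399×1) = 3.128 K/W
R_calcium silicate = ln(147/92)/(2π×0.0835×1) = 0.8933 K/W
R_outer film = 1/(h_o·2πr_oL) = 1/(13.5×2π×0.147×1) = 0.0802 K/W
R_total = 4.101 K/W
Q = ΔT/R_total = 176/4.101
Q = 42.9 W/m
T_interface = T_inner − Q·ΣR(inner→interface) = 203 − 42.9×3.128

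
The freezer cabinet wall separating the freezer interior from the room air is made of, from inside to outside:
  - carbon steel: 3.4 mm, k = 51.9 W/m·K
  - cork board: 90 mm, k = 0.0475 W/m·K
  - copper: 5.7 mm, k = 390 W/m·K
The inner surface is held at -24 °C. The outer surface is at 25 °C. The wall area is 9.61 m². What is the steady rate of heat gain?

Q ≈ 249 W

Series thermal resistances:
R_carbon steel = L/(kA) = 0.0034/(51.9×9.61) = 6.817×10^-6 K/W
R_cork board = L/(kA) = 0.09/(0.0475×9.61) = 0.1972 K/W
R_copper = L/(kA) = 0.0057/(390×9.61) = 1.521×10^-6 K/W
R_total = 0.1972 K/W
Q = ΔT / R_total = 49 / 0.1972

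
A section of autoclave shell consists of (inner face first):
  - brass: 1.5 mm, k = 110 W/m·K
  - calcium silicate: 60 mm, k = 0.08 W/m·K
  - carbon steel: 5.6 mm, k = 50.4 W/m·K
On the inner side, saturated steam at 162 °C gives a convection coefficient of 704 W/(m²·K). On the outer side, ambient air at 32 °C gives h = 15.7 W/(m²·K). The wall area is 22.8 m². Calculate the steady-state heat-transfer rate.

Using the resistance-network approach (series):
R_inner film = 1/(h_i·A) = 1/(704×22.8) = 6.23×10^-5 K/W
R_brass = L/(kA) = 0.0015/(110×22.8) = 5.981×10^-7 K/W
R_calcium silicate = L/(kA) = 0.06/(0.08×22.8) = 0.03289 K/W
R_carbon steel = L/(kA) = 0.0056/(50.4×22.8) = 4.873×10^-6 K/W
R_outer film = 1/(h_o·A) = 1/(15.7×22.8) = 0.002794 K/W
R_total = 0.03576 K/W
Q = ΔT / R_total = 130 / 0.03576

Q ≈ 3640 W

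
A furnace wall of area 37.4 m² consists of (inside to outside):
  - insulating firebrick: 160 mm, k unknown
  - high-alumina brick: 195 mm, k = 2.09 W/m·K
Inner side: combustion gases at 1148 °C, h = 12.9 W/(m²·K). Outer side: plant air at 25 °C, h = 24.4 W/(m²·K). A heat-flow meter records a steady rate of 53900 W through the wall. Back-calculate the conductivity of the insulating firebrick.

Model the wall as resistances in series:
R_inner film = 1/(h_i·A) = 1/(12.9×37.4) = 0.002073 K/W
R_high-alumina brick = L/(kA) = 0.195/(2.09×37.4) = 0.002495 K/W
R_outer film = 1/(h_o·A) = 1/(24.4×37.4) = 0.001096 K/W
Sum of known resistances R_other = 0.005663 K/W
Total R = ΔT/Q = 1123/53900 = 0.02083 K/W
R_insulating firebrick = R_total − R_other = 0.01517 K/W
k = L/(R·A) = 0.16/(0.01517×37.4)

k ≈ 0.282 W/(m·K)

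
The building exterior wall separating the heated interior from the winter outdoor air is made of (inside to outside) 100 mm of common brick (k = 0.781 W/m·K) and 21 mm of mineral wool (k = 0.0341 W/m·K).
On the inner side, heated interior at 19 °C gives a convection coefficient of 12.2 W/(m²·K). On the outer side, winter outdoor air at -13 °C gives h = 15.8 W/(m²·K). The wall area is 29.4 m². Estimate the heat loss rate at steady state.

Q ≈ 1060 W

Series thermal resistances:
R_inner film = 1/(h_i·A) = 1/(12.2×29.4) = 0.002788 K/W
R_common brick = L/(kA) = 0.1/(0.781×29.4) = 0.004355 K/W
R_mineral wool = L/(kA) = 0.021/(0.0341×29.4) = 0.02095 K/W
R_outer film = 1/(h_o·A) = 1/(15.8×29.4) = 0.002153 K/W
R_total = 0.03024 K/W
Q = ΔT / R_total = 32 / 0.03024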